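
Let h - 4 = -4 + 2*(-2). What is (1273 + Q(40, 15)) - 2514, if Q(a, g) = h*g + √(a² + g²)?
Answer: -1301 + 5*√73 ≈ -1258.3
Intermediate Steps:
h = -4 (h = 4 + (-4 + 2*(-2)) = 4 + (-4 - 4) = 4 - 8 = -4)
Q(a, g) = √(a² + g²) - 4*g (Q(a, g) = -4*g + √(a² + g²) = √(a² + g²) - 4*g)
(1273 + Q(40, 15)) - 2514 = (1273 + (√(40² + 15²) - 4*15)) - 2514 = (1273 + (√(1600 + 225) - 60)) - 2514 = (1273 + (√1825 - 60)) - 2514 = (1273 + (5*√73 - 60)) - 2514 = (1273 + (-60 + 5*√73)) - 2514 = (1213 + 5*√73) - 2514 = -1301 + 5*√73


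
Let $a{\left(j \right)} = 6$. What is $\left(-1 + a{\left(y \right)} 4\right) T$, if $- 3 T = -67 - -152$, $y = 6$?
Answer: $- \frac{1955}{3} \approx -651.67$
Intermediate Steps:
$T = - \frac{85}{3}$ ($T = - \frac{-67 - -152}{3} = - \frac{-67 + 152}{3} = \left(- \frac{1}{3}\right) 85 = - \frac{85}{3} \approx -28.333$)
$\left(-1 + a{\left(y \right)} 4\right) T = \left(-1 + 6 \cdot 4\right) \left(- \frac{85}{3}\right) = \left(-1 + 24\right) \left(- \frac{85}{3}\right) = 23 \left(- \frac{85}{3}\right) = - \frac{1955}{3}$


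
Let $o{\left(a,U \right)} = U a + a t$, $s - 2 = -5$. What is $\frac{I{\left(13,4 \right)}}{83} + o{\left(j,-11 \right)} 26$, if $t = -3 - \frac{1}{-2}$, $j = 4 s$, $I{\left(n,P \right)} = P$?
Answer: $\frac{349600}{83} \approx 4212.0$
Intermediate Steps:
$s = -3$ ($s = 2 - 5 = -3$)
$j = -12$ ($j = 4 \left(-3\right) = -12$)
$t = - \frac{5}{2}$ ($t = -3 - - \frac{1}{2} = -3 + \frac{1}{2} = - \frac{5}{2} \approx -2.5$)
$o{\left(a,U \right)} = - \frac{5 a}{2} + U a$ ($o{\left(a,U \right)} = U a + a \left(- \frac{5}{2}\right) = U a - \frac{5 a}{2} = - \frac{5 a}{2} + U a$)
$\frac{I{\left(13,4 \right)}}{83} + o{\left(j,-11 \right)} 26 = \frac{4}{83} + \frac{1}{2} \left(-12\right) \left(-5 + 2 \left(-11\right)\right) 26 = 4 \cdot \frac{1}{83} + \frac{1}{2} \left(-12\right) \left(-5 - 22\right) 26 = \frac{4}{83} + \frac{1}{2} \left(-12\right) \left(-27\right) 26 = \frac{4}{83} + 162 \cdot 26 = \frac{4}{83} + 4212 = \frac{349600}{83}$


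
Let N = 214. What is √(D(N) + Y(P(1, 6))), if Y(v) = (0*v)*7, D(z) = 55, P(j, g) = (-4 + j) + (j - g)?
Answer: √55 ≈ 7.4162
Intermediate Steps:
P(j, g) = -4 - g + 2*j
Y(v) = 0 (Y(v) = 0*7 = 0)
√(D(N) + Y(P(1, 6))) = √(55 + 0) = √55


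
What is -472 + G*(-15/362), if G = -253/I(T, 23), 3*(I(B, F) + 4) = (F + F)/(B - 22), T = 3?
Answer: -47033051/99188 ≈ -474.18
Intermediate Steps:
I(B, F) = -4 + 2*F/(3*(-22 + B)) (I(B, F) = -4 + ((F + F)/(B - 22))/3 = -4 + ((2*F)/(-22 + B))/3 = -4 + (2*F/(-22 + B))/3 = -4 + 2*F/(3*(-22 + B)))
G = 14421/274 (G = -253*3*(-22 + 3)/(2*(132 + 23 - 6*3)) = -253*(-57/(2*(132 + 23 - 18))) = -253/((⅔)*(-1/19)*137) = -253/(-274/57) = -253*(-57/274) = 14421/274 ≈ 52.631)
-472 + G*(-15/362) = -472 + 14421*(-15/362)/274 = -472 + 14421*(-15*1/362)/274 = -472 + (14421/274)*(-15/362) = -472 - 216315/99188 = -47033051/99188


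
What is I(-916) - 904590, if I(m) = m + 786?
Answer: -904720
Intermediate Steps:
I(m) = 786 + m
I(-916) - 904590 = (786 - 916) - 904590 = -130 - 904590 = -904720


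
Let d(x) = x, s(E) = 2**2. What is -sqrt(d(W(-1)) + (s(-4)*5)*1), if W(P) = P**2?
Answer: -sqrt(21) ≈ -4.5826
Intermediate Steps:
s(E) = 4
-sqrt(d(W(-1)) + (s(-4)*5)*1) = -sqrt((-1)**2 + (4*5)*1) = -sqrt(1 + 20*1) = -sqrt(1 + 20) = -sqrt(21)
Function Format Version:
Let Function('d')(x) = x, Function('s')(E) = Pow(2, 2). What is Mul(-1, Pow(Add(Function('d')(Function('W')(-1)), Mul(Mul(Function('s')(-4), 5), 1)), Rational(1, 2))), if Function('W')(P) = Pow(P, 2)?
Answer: Mul(-1, Pow(21, Rational(1, 2))) ≈ -4.5826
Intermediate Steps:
Function('s')(E) = 4
Mul(-1, Pow(Add(Function('d')(Function('W')(-1)), Mul(Mul(Function('s')(-4), 5), 1)), Rational(1, 2))) = Mul(-1, Pow(Add(Pow(-1, 2), Mul(Mul(4, 5), 1)), Rational(1, 2))) = Mul(-1, Pow(Add(1, Mul(20, 1)), Rational(1, 2))) = Mul(-1, Pow(Add(1, 20), Rational(1, 2))) = Mul(-1, Pow(21, Rational(1, 2)))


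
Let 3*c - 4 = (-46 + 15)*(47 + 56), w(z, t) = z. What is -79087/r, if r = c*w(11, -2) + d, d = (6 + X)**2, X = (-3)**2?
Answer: 79087/11468 ≈ 6.8963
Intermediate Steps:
X = 9
d = 225 (d = (6 + 9)**2 = 15**2 = 225)
c = -1063 (c = 4/3 + ((-46 + 15)*(47 + 56))/3 = 4/3 + (-31*103)/3 = 4/3 + (1/3)*(-3193) = 4/3 - 3193/3 = -1063)
r = -11468 (r = -1063*11 + 225 = -11693 + 225 = -11468)
-79087/r = -79087/(-11468) = -79087*(-1/11468) = 79087/11468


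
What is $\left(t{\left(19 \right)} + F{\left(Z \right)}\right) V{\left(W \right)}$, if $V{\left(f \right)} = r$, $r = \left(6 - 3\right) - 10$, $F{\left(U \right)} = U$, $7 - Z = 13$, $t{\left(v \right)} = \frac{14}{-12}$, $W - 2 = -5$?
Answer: $\frac{301}{6} \approx 50.167$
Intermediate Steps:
$W = -3$ ($W = 2 - 5 = -3$)
$t{\left(v \right)} = - \frac{7}{6}$ ($t{\left(v \right)} = 14 \left(- \frac{1}{12}\right) = - \frac{7}{6}$)
$Z = -6$ ($Z = 7 - 13 = -6$)
$r = -7$ ($r = 3 - 10 = -7$)
$V{\left(f \right)} = -7$
$\left(t{\left(19 \right)} + F{\left(Z \right)}\right) V{\left(W \right)} = \left(- \frac{7}{6} - 6\right) \left(-7\right) = \left(- \frac{43}{6}\right) \left(-7\right) = \frac{301}{6}$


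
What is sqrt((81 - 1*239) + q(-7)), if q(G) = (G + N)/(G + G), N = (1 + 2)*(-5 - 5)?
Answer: 5*I*sqrt(1218)/14 ≈ 12.464*I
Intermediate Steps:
N = -30 (N = 3*(-10) = -30)
q(G) = (-30 + G)/(2*G) (q(G) = (G - 30)/(G + G) = (-30 + G)/((2*G)) = (-30 + G)*(1/(2*G)) = (-30 + G)/(2*G))
sqrt((81 - 1*239) + q(-7)) = sqrt((81 - 1*239) + (1/2)*(-30 - 7)/(-7)) = sqrt((81 - 239) + (1/2)*(-1/7)*(-37)) = sqrt(-158 + 37/14) = sqrt(-2175/14) = 5*I*sqrt(1218)/14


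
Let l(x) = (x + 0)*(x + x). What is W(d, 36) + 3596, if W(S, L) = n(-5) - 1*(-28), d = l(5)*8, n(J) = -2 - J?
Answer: 3627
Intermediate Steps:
l(x) = 2*x² (l(x) = x*(2*x) = 2*x²)
d = 400 (d = (2*5²)*8 = (2*25)*8 = 50*8 = 400)
W(S, L) = 31 (W(S, L) = (-2 - 1*(-5)) - 1*(-28) = (-2 + 5) + 28 = 3 + 28 = 31)
W(d, 36) + 3596 = 31 + 3596 = 3627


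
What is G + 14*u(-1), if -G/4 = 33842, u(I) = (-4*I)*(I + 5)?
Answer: -135144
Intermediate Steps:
u(I) = -4*I*(5 + I) (u(I) = (-4*I)*(5 + I) = -4*I*(5 + I))
G = -135368 (G = -4*33842 = -135368)
G + 14*u(-1) = -135368 + 14*(-4*(-1)*(5 - 1)) = -135368 + 14*(-4*(-1)*4) = -135368 + 14*16 = -135368 + 224 = -135144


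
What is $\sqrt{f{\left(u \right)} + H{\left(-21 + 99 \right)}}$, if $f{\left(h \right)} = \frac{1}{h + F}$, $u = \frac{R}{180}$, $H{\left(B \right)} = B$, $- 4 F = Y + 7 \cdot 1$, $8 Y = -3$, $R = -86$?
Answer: $\frac{\sqrt{732154542}}{3073} \approx 8.8052$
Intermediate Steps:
$Y = - \frac{3}{8}$ ($Y = \frac{1}{8} \left(-3\right) = - \frac{3}{8} \approx -0.375$)
$F = - \frac{53}{32}$ ($F = - \frac{- \frac{3}{8} + 7 \cdot 1}{4} = - \frac{- \frac{3}{8} + 7}{4} = \left(- \frac{1}{4}\right) \frac{53}{8} = - \frac{53}{32} \approx -1.6563$)
$u = - \frac{43}{90}$ ($u = - \frac{86}{180} = \left(-86\right) \frac{1}{180} = - \frac{43}{90} \approx -0.47778$)
$f{\left(h \right)} = \frac{1}{- \frac{53}{32} + h}$ ($f{\left(h \right)} = \frac{1}{h - \frac{53}{32}} = \frac{1}{- \frac{53}{32} + h}$)
$\sqrt{f{\left(u \right)} + H{\left(-21 + 99 \right)}} = \sqrt{\frac{32}{-53 + 32 \left(- \frac{43}{90}\right)} + \left(-21 + 99\right)} = \sqrt{\frac{32}{-53 - \frac{688}{45}} + 78} = \sqrt{\frac{32}{- \frac{3073}{45}} + 78} = \sqrt{32 \left(- \frac{45}{3073}\right) + 78} = \sqrt{- \frac{1440}{3073} + 78} = \sqrt{\frac{238254}{3073}} = \frac{\sqrt{732154542}}{3073}$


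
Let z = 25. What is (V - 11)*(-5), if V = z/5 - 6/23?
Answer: 720/23 ≈ 31.304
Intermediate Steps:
V = 109/23 (V = 25/5 - 6/23 = 25*(⅕) - 6*1/23 = 5 - 6/23 = 109/23 ≈ 4.7391)
(V - 11)*(-5) = (109/23 - 11)*(-5) = -144/23*(-5) = 720/23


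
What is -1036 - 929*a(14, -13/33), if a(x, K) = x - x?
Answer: -1036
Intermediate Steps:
a(x, K) = 0
-1036 - 929*a(14, -13/33) = -1036 - 929*0 = -1036 + 0 = -1036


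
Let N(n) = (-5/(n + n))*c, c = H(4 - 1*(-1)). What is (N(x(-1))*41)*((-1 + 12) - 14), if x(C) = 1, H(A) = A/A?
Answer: 615/2 ≈ 307.50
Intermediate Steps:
H(A) = 1
c = 1
N(n) = -5/(2*n) (N(n) = -5/(n + n)*1 = -5*1/(2*n)*1 = -5/(2*n)*1 = -5/(2*n))
(N(x(-1))*41)*((-1 + 12) - 14) = (-5/2/1*41)*((-1 + 12) - 14) = (-5/2*1*41)*(11 - 14) = -5/2*41*(-3) = -205/2*(-3) = 615/2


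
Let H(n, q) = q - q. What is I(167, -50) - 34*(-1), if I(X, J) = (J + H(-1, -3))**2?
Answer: 2534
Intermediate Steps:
H(n, q) = 0
I(X, J) = J**2 (I(X, J) = (J + 0)**2 = J**2)
I(167, -50) - 34*(-1) = (-50)**2 - 34*(-1) = 2500 + 34 = 2534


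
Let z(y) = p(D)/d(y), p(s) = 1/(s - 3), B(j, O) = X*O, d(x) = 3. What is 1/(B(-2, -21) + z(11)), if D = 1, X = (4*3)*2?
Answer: -6/3025 ≈ -0.0019835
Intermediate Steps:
X = 24 (X = 12*2 = 24)
B(j, O) = 24*O
p(s) = 1/(-3 + s)
z(y) = -⅙ (z(y) = 1/((-3 + 1)*3) = (⅓)/(-2) = -½*⅓ = -⅙)
1/(B(-2, -21) + z(11)) = 1/(24*(-21) - ⅙) = 1/(-504 - ⅙) = 1/(-3025/6) = -6/3025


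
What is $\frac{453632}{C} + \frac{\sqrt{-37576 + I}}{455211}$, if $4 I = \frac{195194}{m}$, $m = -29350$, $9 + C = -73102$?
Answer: $- \frac{453632}{73111} + \frac{i \sqrt{1294809763839}}{2672088570} \approx -6.2047 + 0.00042585 i$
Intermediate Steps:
$C = -73111$ ($C = -9 - 73102 = -73111$)
$I = - \frac{97597}{58700}$ ($I = \frac{195194 \frac{1}{-29350}}{4} = \frac{195194 \left(- \frac{1}{29350}\right)}{4} = \frac{1}{4} \left(- \frac{97597}{14675}\right) = - \frac{97597}{58700} \approx -1.6626$)
$\frac{453632}{C} + \frac{\sqrt{-37576 + I}}{455211} = \frac{453632}{-73111} + \frac{\sqrt{-37576 - \frac{97597}{58700}}}{455211} = 453632 \left(- \frac{1}{73111}\right) + \sqrt{- \frac{2205808797}{58700}} \cdot \frac{1}{455211} = - \frac{453632}{73111} + \frac{i \sqrt{1294809763839}}{5870} \cdot \frac{1}{455211} = - \frac{453632}{73111} + \frac{i \sqrt{1294809763839}}{2672088570}$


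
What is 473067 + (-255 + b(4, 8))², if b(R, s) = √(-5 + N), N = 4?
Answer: 538091 - 510*I ≈ 5.3809e+5 - 510.0*I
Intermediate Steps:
b(R, s) = I (b(R, s) = √(-5 + 4) = √(-1) = I)
473067 + (-255 + b(4, 8))² = 473067 + (-255 + I)²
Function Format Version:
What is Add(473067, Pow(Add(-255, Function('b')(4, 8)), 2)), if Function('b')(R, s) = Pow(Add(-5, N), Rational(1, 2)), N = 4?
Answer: Add(538091, Mul(-510, I)) ≈ Add(5.3809e+5, Mul(-510.00, I))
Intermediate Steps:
Function('b')(R, s) = I (Function('b')(R, s) = Pow(Add(-5, 4), Rational(1, 2)) = Pow(-1, Rational(1, 2)) = I)
Add(473067, Pow(Add(-255, Function('b')(4, 8)), 2)) = Add(473067, Pow(Add(-255, I), 2))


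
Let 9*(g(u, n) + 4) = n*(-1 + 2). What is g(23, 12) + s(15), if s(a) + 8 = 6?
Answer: -14/3 ≈ -4.6667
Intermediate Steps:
s(a) = -2 (s(a) = -8 + 6 = -2)
g(u, n) = -4 + n/9 (g(u, n) = -4 + (n*(-1 + 2))/9 = -4 + (n*1)/9 = -4 + n/9)
g(23, 12) + s(15) = (-4 + (⅑)*12) - 2 = (-4 + 4/3) - 2 = -8/3 - 2 = -14/3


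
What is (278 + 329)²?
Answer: 368449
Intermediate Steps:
(278 + 329)² = 607² = 368449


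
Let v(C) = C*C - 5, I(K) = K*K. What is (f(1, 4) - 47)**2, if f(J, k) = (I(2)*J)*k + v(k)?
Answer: 400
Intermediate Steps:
I(K) = K**2
v(C) = -5 + C**2 (v(C) = C**2 - 5 = -5 + C**2)
f(J, k) = -5 + k**2 + 4*J*k (f(J, k) = (2**2*J)*k + (-5 + k**2) = (4*J)*k + (-5 + k**2) = 4*J*k + (-5 + k**2) = -5 + k**2 + 4*J*k)
(f(1, 4) - 47)**2 = ((-5 + 4**2 + 4*1*4) - 47)**2 = ((-5 + 16 + 16) - 47)**2 = (27 - 47)**2 = (-20)**2 = 400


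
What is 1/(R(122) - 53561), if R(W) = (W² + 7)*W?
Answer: 1/1763141 ≈ 5.6717e-7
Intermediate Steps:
R(W) = W*(7 + W²) (R(W) = (7 + W²)*W = W*(7 + W²))
1/(R(122) - 53561) = 1/(122*(7 + 122²) - 53561) = 1/(122*(7 + 14884) - 53561) = 1/(122*14891 - 53561) = 1/(1816702 - 53561) = 1/1763141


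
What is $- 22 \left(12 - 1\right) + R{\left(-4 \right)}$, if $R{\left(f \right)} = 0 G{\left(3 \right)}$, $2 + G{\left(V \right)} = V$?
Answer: $-242$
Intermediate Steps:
$G{\left(V \right)} = -2 + V$
$R{\left(f \right)} = 0$ ($R{\left(f \right)} = 0 \left(-2 + 3\right) = 0 \cdot 1 = 0$)
$- 22 \left(12 - 1\right) + R{\left(-4 \right)} = - 22 \left(12 - 1\right) + 0 = \left(-22\right) 11 + 0 = -242 + 0 = -242$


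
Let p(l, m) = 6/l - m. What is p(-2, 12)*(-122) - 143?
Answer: 1687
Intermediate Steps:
p(l, m) = -m + 6/l
p(-2, 12)*(-122) - 143 = (-1*12 + 6/(-2))*(-122) - 143 = (-12 + 6*(-1/2))*(-122) - 143 = (-12 - 3)*(-122) - 143 = -15*(-122) - 143 = 1830 - 143 = 1687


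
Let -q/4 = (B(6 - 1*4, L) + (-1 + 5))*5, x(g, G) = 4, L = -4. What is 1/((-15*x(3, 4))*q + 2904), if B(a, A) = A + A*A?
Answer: 1/22104 ≈ 4.5241e-5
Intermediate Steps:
B(a, A) = A + A²
q = -320 (q = -4*(-4*(1 - 4) + (-1 + 5))*5 = -4*(-4*(-3) + 4)*5 = -4*(12 + 4)*5 = -64*5 = -4*80 = -320)
1/((-15*x(3, 4))*q + 2904) = 1/(-15*4*(-320) + 2904) = 1/(-60*(-320) + 2904) = 1/(19200 + 2904) = 1/22104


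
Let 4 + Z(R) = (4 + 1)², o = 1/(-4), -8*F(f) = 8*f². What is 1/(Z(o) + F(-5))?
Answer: -¼ ≈ -0.25000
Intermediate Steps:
F(f) = -f²
o = -¼ ≈ -0.25000
Z(R) = 21 (Z(R) = -4 + (4 + 1)² = -4 + 5² = -4 + 25 = 21)
1/(Z(o) + F(-5)) = 1/(21 - 1*(-5)²) = 1/(21 - 1*25) = 1/(21 - 25) = 1/(-4) = -¼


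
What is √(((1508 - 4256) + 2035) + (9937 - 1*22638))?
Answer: I*√13414 ≈ 115.82*I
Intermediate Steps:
√(((1508 - 4256) + 2035) + (9937 - 1*22638)) = √((-2748 + 2035) + (9937 - 22638)) = √(-713 - 12701) = √(-13414) = I*√13414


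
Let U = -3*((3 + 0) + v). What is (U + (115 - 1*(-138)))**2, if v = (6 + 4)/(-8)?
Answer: 982081/16 ≈ 61380.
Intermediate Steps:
v = -5/4 (v = 10*(-1/8) = -5/4 ≈ -1.2500)
U = -21/4 (U = -3*((3 + 0) - 5/4) = -3*(3 - 5/4) = -3*7/4 = -21/4 ≈ -5.2500)
(U + (115 - 1*(-138)))**2 = (-21/4 + (115 - 1*(-138)))**2 = (-21/4 + (115 + 138))**2 = (-21/4 + 253)**2 = (991/4)**2 = 982081/16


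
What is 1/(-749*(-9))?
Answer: 1/6741 ≈ 0.00014835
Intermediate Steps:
1/(-749*(-9)) = 1/6741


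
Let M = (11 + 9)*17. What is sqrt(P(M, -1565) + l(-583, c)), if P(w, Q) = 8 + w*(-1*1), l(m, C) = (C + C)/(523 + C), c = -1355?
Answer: I*sqrt(3555682)/104 ≈ 18.131*I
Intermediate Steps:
l(m, C) = 2*C/(523 + C) (l(m, C) = (2*C)/(523 + C) = 2*C/(523 + C))
M = 340 (M = 20*17 = 340)
P(w, Q) = 8 - w (P(w, Q) = 8 + w*(-1) = 8 - w)
sqrt(P(M, -1565) + l(-583, c)) = sqrt((8 - 1*340) + 2*(-1355)/(523 - 1355)) = sqrt((8 - 340) + 2*(-1355)/(-832)) = sqrt(-332 + 2*(-1355)*(-1/832)) = sqrt(-332 + 1355/416) = sqrt(-136757/416) = I*sqrt(3555682)/104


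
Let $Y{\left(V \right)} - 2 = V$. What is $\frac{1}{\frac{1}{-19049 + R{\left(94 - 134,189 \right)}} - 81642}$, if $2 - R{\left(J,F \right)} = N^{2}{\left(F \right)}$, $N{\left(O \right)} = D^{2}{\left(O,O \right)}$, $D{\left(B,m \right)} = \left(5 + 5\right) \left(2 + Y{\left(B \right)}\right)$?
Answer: $- \frac{13874880029047}{1132772955331455175} \approx -1.2249 \cdot 10^{-5}$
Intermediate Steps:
$Y{\left(V \right)} = 2 + V$
$D{\left(B,m \right)} = 40 + 10 B$ ($D{\left(B,m \right)} = \left(5 + 5\right) \left(2 + \left(2 + B\right)\right) = 10 \left(4 + B\right) = 40 + 10 B$)
$N{\left(O \right)} = \left(40 + 10 O\right)^{2}$
$R{\left(J,F \right)} = 2 - 10000 \left(4 + F\right)^{4}$ ($R{\left(J,F \right)} = 2 - \left(100 \left(4 + F\right)^{2}\right)^{2} = 2 - 10000 \left(4 + F\right)^{4}$)
$\frac{1}{\frac{1}{-19049 + R{\left(94 - 134,189 \right)}} - 81642} = \frac{1}{\frac{1}{-19049 + \left(2 - 10000 \left(4 + 189\right)^{4}\right)} - 81642} = \frac{1}{\frac{1}{-19049 + \left(2 - 10000 \cdot 193^{4}\right)} - 81642} = \frac{1}{\frac{1}{-19049 + \left(2 - 13874880010000\right)} - 81642} = \frac{1}{\frac{1}{-19049 - 13874880009998} - 81642} = \frac{1}{\frac{1}{-13874880029047} - 81642} = \frac{1}{- \frac{1}{13874880029047} - 81642} = \frac{1}{- \frac{1132772955331455175}{13874880029047}} = - \frac{13874880029047}{1132772955331455175}$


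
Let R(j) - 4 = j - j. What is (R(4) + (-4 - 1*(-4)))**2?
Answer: 16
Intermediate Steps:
R(j) = 4 (R(j) = 4 + (j - j) = 4 + 0 = 4)
(R(4) + (-4 - 1*(-4)))**2 = (4 + (-4 - 1*(-4)))**2 = (4 + (-4 + 4))**2 = (4 + 0)**2 = 4**2 = 16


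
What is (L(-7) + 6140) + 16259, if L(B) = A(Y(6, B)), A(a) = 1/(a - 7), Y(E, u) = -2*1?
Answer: 201590/9 ≈ 22399.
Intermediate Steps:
Y(E, u) = -2
A(a) = 1/(-7 + a)
L(B) = -1/9 (L(B) = 1/(-7 - 2) = 1/(-9) = -1/9)
(L(-7) + 6140) + 16259 = (-1/9 + 6140) + 16259 = 55259/9 + 16259 = 201590/9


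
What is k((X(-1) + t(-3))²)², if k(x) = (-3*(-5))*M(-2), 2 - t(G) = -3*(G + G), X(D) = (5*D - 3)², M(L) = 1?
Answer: 225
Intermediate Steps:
X(D) = (-3 + 5*D)²
t(G) = 2 + 6*G (t(G) = 2 - (-3)*(G + G) = 2 - (-3)*2*G = 2 - (-6)*G = 2 + 6*G)
k(x) = 15 (k(x) = -3*(-5)*1 = 15*1 = 15)
k((X(-1) + t(-3))²)² = 15² = 225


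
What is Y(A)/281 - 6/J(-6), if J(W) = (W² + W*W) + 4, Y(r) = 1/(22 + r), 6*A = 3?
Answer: -37859/480510 ≈ -0.078789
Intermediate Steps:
A = ½ (A = (⅙)*3 = ½ ≈ 0.50000)
J(W) = 4 + 2*W² (J(W) = (W² + W²) + 4 = 2*W² + 4 = 4 + 2*W²)
Y(A)/281 - 6/J(-6) = 1/((22 + ½)*281) - 6/(4 + 2*(-6)²) = (1/281)/(45/2) - 6/(4 + 2*36) = (2/45)*(1/281) - 6/(4 + 72) = 2/12645 - 6/76 = 2/12645 - 6*1/76 = 2/12645 - 3/38 = -37859/480510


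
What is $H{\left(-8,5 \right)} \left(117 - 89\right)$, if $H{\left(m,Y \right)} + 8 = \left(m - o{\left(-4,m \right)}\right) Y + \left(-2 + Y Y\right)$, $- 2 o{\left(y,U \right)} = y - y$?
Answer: $-700$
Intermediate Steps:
$o{\left(y,U \right)} = 0$ ($o{\left(y,U \right)} = - \frac{y - y}{2} = \left(- \frac{1}{2}\right) 0 = 0$)
$H{\left(m,Y \right)} = -10 + Y^{2} + Y m$ ($H{\left(m,Y \right)} = -8 + \left(\left(m - 0\right) Y + \left(-2 + Y Y\right)\right) = -8 + \left(\left(m + 0\right) Y + \left(-2 + Y^{2}\right)\right) = -8 + \left(m Y + \left(-2 + Y^{2}\right)\right) = -8 + \left(Y m + \left(-2 + Y^{2}\right)\right) = -8 + \left(-2 + Y^{2} + Y m\right) = -10 + Y^{2} + Y m$)
$H{\left(-8,5 \right)} \left(117 - 89\right) = \left(-10 + 5^{2} + 5 \left(-8\right)\right) \left(117 - 89\right) = \left(-10 + 25 - 40\right) 28 = \left(-25\right) 28 = -700$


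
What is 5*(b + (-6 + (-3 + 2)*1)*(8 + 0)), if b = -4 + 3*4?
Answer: -240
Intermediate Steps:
b = 8 (b = -4 + 12 = 8)
5*(b + (-6 + (-3 + 2)*1)*(8 + 0)) = 5*(8 + (-6 + (-3 + 2)*1)*(8 + 0)) = 5*(8 + (-6 - 1*1)*8) = 5*(8 + (-6 - 1)*8) = 5*(8 - 7*8) = 5*(8 - 56) = 5*(-48) = -240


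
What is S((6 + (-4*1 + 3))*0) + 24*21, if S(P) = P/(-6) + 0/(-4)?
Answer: 504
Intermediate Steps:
S(P) = -P/6 (S(P) = P*(-⅙) + 0*(-¼) = -P/6 + 0 = -P/6)
S((6 + (-4*1 + 3))*0) + 24*21 = -(6 + (-4*1 + 3))*0/6 + 24*21 = -(6 + (-4 + 3))*0/6 + 504 = -(6 - 1)*0/6 + 504 = -5*0/6 + 504 = -⅙*0 + 504 = 0 + 504 = 504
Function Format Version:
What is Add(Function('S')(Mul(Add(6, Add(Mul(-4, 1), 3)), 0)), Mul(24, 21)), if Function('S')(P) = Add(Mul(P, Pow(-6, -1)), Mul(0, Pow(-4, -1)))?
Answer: 504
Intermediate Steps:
Function('S')(P) = Mul(Rational(-1, 6), P) (Function('S')(P) = Add(Mul(P, Rational(-1, 6)), Mul(0, Rational(-1, 4))) = Add(Mul(Rational(-1, 6), P), 0) = Mul(Rational(-1, 6), P))
Add(Function('S')(Mul(Add(6, Add(Mul(-4, 1), 3)), 0)), Mul(24, 21)) = Add(Mul(Rational(-1, 6), Mul(Add(6, Add(Mul(-4, 1), 3)), 0)), Mul(24, 21)) = Add(Mul(Rational(-1, 6), Mul(Add(6, Add(-4, 3)), 0)), 504) = Add(Mul(Rational(-1, 6), Mul(Add(6, -1), 0)), 504) = Add(Mul(Rational(-1, 6), Mul(5, 0)), 504) = Add(Mul(Rational(-1, 6), 0), 504) = Add(0, 504) = 504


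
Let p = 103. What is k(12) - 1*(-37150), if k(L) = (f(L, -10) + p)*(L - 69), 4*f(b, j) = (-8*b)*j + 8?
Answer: 17485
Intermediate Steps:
f(b, j) = 2 - 2*b*j (f(b, j) = ((-8*b)*j + 8)/4 = (-8*b*j + 8)/4 = (8 - 8*b*j)/4 = 2 - 2*b*j)
k(L) = (-69 + L)*(105 + 20*L) (k(L) = ((2 - 2*L*(-10)) + 103)*(L - 69) = ((2 + 20*L) + 103)*(-69 + L) = (105 + 20*L)*(-69 + L) = (-69 + L)*(105 + 20*L))
k(12) - 1*(-37150) = (-7245 - 1275*12 + 20*12²) - 1*(-37150) = (-7245 - 15300 + 20*144) + 37150 = (-7245 - 15300 + 2880) + 37150 = -19665 + 37150 = 17485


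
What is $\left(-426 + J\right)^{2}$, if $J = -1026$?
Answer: $2108304$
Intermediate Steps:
$\left(-426 + J\right)^{2} = \left(-426 - 1026\right)^{2} = \left(-1452\right)^{2} = 2108304$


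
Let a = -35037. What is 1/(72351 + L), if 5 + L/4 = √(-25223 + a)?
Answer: 72331/5232737721 - 8*I*√15065/5232737721 ≈ 1.3823e-5 - 1.8765e-7*I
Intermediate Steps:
L = -20 + 8*I*√15065 (L = -20 + 4*√(-25223 - 35037) = -20 + 4*√(-60260) = -20 + 4*(2*I*√15065) = -20 + 8*I*√15065 ≈ -20.0 + 981.92*I)
1/(72351 + L) = 1/(72351 + (-20 + 8*I*√15065)) = 1/(72331 + 8*I*√15065)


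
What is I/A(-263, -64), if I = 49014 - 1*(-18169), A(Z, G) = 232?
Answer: 67183/232 ≈ 289.58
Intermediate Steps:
I = 67183 (I = 49014 + 18169 = 67183)
I/A(-263, -64) = 67183/232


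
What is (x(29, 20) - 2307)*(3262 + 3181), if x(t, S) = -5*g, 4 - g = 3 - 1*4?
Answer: -15025076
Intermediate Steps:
g = 5 (g = 4 - (3 - 1*4) = 4 - (3 - 4) = 4 - 1*(-1) = 4 + 1 = 5)
x(t, S) = -25 (x(t, S) = -5*5 = -25)
(x(29, 20) - 2307)*(3262 + 3181) = (-25 - 2307)*(3262 + 3181) = -2332*6443 = -15025076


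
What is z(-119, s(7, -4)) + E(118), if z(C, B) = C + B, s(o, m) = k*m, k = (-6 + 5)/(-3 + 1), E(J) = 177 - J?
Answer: -62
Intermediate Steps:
k = 1/2 (k = -1/(-2) = -1*(-1/2) = 1/2 ≈ 0.50000)
s(o, m) = m/2
z(C, B) = B + C
z(-119, s(7, -4)) + E(118) = ((1/2)*(-4) - 119) + (177 - 1*118) = (-2 - 119) + (177 - 118) = -121 + 59 = -62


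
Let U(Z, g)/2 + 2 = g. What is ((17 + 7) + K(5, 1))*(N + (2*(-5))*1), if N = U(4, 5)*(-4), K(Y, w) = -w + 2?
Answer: -850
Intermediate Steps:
U(Z, g) = -4 + 2*g
K(Y, w) = 2 - w
N = -24 (N = (-4 + 2*5)*(-4) = (-4 + 10)*(-4) = 6*(-4) = -24)
((17 + 7) + K(5, 1))*(N + (2*(-5))*1) = ((17 + 7) + (2 - 1*1))*(-24 + (2*(-5))*1) = (24 + (2 - 1))*(-24 - 10*1) = (24 + 1)*(-24 - 10) = 25*(-34) = -850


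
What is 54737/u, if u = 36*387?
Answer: 54737/13932 ≈ 3.9289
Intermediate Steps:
u = 13932
54737/u = 54737/13932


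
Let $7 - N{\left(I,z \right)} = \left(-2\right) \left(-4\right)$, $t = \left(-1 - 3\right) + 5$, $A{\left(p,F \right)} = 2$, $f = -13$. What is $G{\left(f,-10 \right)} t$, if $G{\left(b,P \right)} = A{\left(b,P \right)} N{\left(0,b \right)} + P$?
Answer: $-12$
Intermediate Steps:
$t = 1$ ($t = -4 + 5 = 1$)
$N{\left(I,z \right)} = -1$ ($N{\left(I,z \right)} = 7 - \left(-2\right) \left(-4\right) = 7 - 8 = -1$)
$G{\left(b,P \right)} = -2 + P$ ($G{\left(b,P \right)} = 2 \left(-1\right) + P = -2 + P$)
$G{\left(f,-10 \right)} t = \left(-2 - 10\right) 1 = \left(-12\right) 1 = -12$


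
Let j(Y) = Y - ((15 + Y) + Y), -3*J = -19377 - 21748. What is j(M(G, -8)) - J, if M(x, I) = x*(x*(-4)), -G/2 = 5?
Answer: -39970/3 ≈ -13323.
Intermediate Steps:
G = -10 (G = -2*5 = -10)
M(x, I) = -4*x**2 (M(x, I) = x*(-4*x) = -4*x**2)
J = 41125/3 (J = -(-19377 - 21748)/3 = -1/3*(-41125) = 41125/3 ≈ 13708.)
j(Y) = -15 - Y (j(Y) = Y - (15 + 2*Y) = Y + (-15 - 2*Y) = -15 - Y)
j(M(G, -8)) - J = (-15 - (-4)*(-10)**2) - 1*41125/3 = (-15 - (-4)*100) - 41125/3 = (-15 - 1*(-400)) - 41125/3 = (-15 + 400) - 41125/3 = 385 - 41125/3 = -39970/3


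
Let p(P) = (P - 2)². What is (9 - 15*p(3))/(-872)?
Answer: 3/436 ≈ 0.0068807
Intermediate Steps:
p(P) = (-2 + P)²
(9 - 15*p(3))/(-872) = (9 - 15*(-2 + 3)²)/(-872) = (9 - 15*1²)*(-1/872) = (9 - 15*1)*(-1/872) = (9 - 15)*(-1/872) = -6*(-1/872) = 3/436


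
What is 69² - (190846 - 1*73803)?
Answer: -112282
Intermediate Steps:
69² - (190846 - 1*73803) = 4761 - (190846 - 73803) = 4761 - 1*117043 = 4761 - 117043 = -112282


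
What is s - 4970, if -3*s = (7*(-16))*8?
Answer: -14014/3 ≈ -4671.3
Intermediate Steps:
s = 896/3 (s = -7*(-16)*8/3 = -(-112)*8/3 = -⅓*(-896) = 896/3 ≈ 298.67)
s - 4970 = 896/3 - 4970 = -14014/3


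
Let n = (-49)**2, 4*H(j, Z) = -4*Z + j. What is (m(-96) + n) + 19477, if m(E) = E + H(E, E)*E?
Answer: 14870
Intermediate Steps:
H(j, Z) = -Z + j/4 (H(j, Z) = (-4*Z + j)/4 = (j - 4*Z)/4 = -Z + j/4)
m(E) = E - 3*E**2/4 (m(E) = E + (-E + E/4)*E = E + (-3*E/4)*E = E - 3*E**2/4)
n = 2401
(m(-96) + n) + 19477 = ((1/4)*(-96)*(4 - 3*(-96)) + 2401) + 19477 = ((1/4)*(-96)*(4 + 288) + 2401) + 19477 = ((1/4)*(-96)*292 + 2401) + 19477 = (-7008 + 2401) + 19477 = -4607 + 19477 = 14870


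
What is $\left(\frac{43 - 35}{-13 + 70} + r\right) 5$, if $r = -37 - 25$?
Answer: $- \frac{17630}{57} \approx -309.3$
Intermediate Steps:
$r = -62$
$\left(\frac{43 - 35}{-13 + 70} + r\right) 5 = \left(\frac{43 - 35}{-13 + 70} - 62\right) 5 = \left(\frac{8}{57} - 62\right) 5 = \left(- \frac{3526}{57}\right) 5 = - \frac{17630}{57}$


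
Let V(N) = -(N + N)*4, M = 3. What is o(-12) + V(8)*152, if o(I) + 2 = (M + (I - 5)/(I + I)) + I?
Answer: -233719/24 ≈ -9738.3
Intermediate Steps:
o(I) = 1 + I + (-5 + I)/(2*I) (o(I) = -2 + ((3 + (I - 5)/(I + I)) + I) = -2 + ((3 + (-5 + I)/((2*I))) + I) = -2 + ((3 + (-5 + I)*(1/(2*I))) + I) = -2 + ((3 + (-5 + I)/(2*I)) + I) = -2 + (3 + I + (-5 + I)/(2*I)) = 1 + I + (-5 + I)/(2*I))
V(N) = -8*N (V(N) = -2*N*4 = -8*N)
o(-12) + V(8)*152 = (3/2 - 12 - 5/2/(-12)) - 8*8*152 = (3/2 - 12 - 5/2*(-1/12)) - 64*152 = (3/2 - 12 + 5/24) - 9728 = -247/24 - 9728 = -233719/24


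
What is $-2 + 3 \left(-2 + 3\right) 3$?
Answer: $7$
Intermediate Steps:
$-2 + 3 \left(-2 + 3\right) 3 = -2 + 3 \cdot 1 \cdot 3 = -2 + 3 \cdot 3 = -2 + 9 = 7$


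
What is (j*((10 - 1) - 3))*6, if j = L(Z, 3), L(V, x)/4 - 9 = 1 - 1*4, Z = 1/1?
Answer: 864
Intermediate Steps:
Z = 1
L(V, x) = 24 (L(V, x) = 36 + 4*(1 - 1*4) = 36 + 4*(1 - 4) = 36 + 4*(-3) = 36 - 12 = 24)
j = 24
(j*((10 - 1) - 3))*6 = (24*((10 - 1) - 3))*6 = (24*(9 - 3))*6 = (24*6)*6 = 144*6 = 864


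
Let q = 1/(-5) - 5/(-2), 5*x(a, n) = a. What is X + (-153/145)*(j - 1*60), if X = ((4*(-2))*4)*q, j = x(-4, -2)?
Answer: -6848/725 ≈ -9.4455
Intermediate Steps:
x(a, n) = a/5
j = -⅘ (j = (⅕)*(-4) = -⅘ ≈ -0.80000)
q = 23/10 (q = 1*(-⅕) - 5*(-½) = -⅕ + 5/2 = 23/10 ≈ 2.3000)
X = -368/5 (X = ((4*(-2))*4)*(23/10) = -8*4*(23/10) = -32*23/10 = -368/5 ≈ -73.600)
X + (-153/145)*(j - 1*60) = -368/5 + (-153/145)*(-⅘ - 1*60) = -368/5 + (-153*1/145)*(-⅘ - 60) = -368/5 - 153/145*(-304/5) = -368/5 + 46512/725 = -6848/725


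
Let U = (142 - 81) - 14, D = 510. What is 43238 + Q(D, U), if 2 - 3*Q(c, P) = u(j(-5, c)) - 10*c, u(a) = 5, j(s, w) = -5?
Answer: 44937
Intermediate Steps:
U = 47 (U = 61 - 14 = 47)
Q(c, P) = -1 + 10*c/3 (Q(c, P) = 2/3 - (5 - 10*c)/3 = 2/3 + (-5/3 + 10*c/3) = -1 + 10*c/3)
43238 + Q(D, U) = 43238 + (-1 + (10/3)*510) = 43238 + (-1 + 1700) = 43238 + 1699 = 44937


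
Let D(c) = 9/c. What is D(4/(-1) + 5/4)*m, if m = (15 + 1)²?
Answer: -9216/11 ≈ -837.82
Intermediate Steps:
m = 256 (m = 16² = 256)
D(4/(-1) + 5/4)*m = (9/(4/(-1) + 5/4))*256 = (9/(4*(-1) + 5*(¼)))*256 = (9/(-4 + 5/4))*256 = (9/(-11/4))*256 = (9*(-4/11))*256 = -36/11*256 = -9216/11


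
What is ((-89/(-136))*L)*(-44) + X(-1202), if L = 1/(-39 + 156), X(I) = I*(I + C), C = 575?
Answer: 2998034633/3978 ≈ 7.5365e+5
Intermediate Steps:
X(I) = I*(575 + I) (X(I) = I*(I + 575) = I*(575 + I))
L = 1/117 ≈ 0.0085470
((-89/(-136))*L)*(-44) + X(-1202) = (-89/(-136)*(1/117))*(-44) - 1202*(575 - 1202) = (-89*(-1/136)*(1/117))*(-44) - 1202*(-627) = ((89/136)*(1/117))*(-44) + 753654 = (89/15912)*(-44) + 753654 = -979/3978 + 753654 = 2998034633/3978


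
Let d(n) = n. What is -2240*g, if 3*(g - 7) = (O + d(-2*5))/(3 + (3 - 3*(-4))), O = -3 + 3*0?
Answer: -408800/27 ≈ -15141.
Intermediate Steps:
O = -3 (O = -3 + 0 = -3)
g = 365/54 (g = 7 + ((-3 - 2*5)/(3 + (3 - 3*(-4))))/3 = 7 + ((-3 - 10)/(3 + (3 + 12)))/3 = 7 + (-13/(3 + 15))/3 = 7 + (-13/18)/3 = 7 + (-13*1/18)/3 = 7 + (1/3)*(-13/18) = 7 - 13/54 = 365/54 ≈ 6.7593)
-2240*g = -2240*365/54 = -448*1825/54 = -408800/27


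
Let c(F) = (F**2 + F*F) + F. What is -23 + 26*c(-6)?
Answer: 1693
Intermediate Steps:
c(F) = F + 2*F**2 (c(F) = (F**2 + F**2) + F = 2*F**2 + F = F + 2*F**2)
-23 + 26*c(-6) = -23 + 26*(-6*(1 + 2*(-6))) = -23 + 26*(-6*(1 - 12)) = -23 + 26*(-6*(-11)) = -23 + 26*66 = -23 + 1716 = 1693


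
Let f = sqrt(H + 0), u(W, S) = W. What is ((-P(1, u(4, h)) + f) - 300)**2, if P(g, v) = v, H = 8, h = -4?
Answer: 92424 - 1216*sqrt(2) ≈ 90704.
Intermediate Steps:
f = 2*sqrt(2) (f = sqrt(8 + 0) = sqrt(8) = 2*sqrt(2) ≈ 2.8284)
((-P(1, u(4, h)) + f) - 300)**2 = ((-1*4 + 2*sqrt(2)) - 300)**2 = ((-4 + 2*sqrt(2)) - 300)**2 = (-304 + 2*sqrt(2))**2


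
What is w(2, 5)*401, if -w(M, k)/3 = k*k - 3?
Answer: -26466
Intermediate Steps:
w(M, k) = 9 - 3*k² (w(M, k) = -3*(k*k - 3) = -3*(k² - 3) = -3*(-3 + k²) = 9 - 3*k²)
w(2, 5)*401 = (9 - 3*5²)*401 = (9 - 3*25)*401 = (9 - 75)*401 = -66*401 = -26466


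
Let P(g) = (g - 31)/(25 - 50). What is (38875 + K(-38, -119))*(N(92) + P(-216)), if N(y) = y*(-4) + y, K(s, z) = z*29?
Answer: -235675872/25 ≈ -9.4270e+6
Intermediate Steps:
K(s, z) = 29*z
P(g) = 31/25 - g/25 (P(g) = (-31 + g)/(-25) = (-31 + g)*(-1/25) = 31/25 - g/25)
N(y) = -3*y (N(y) = -4*y + y = -3*y)
(38875 + K(-38, -119))*(N(92) + P(-216)) = (38875 + 29*(-119))*(-3*92 + (31/25 - 1/25*(-216))) = (38875 - 3451)*(-276 + (31/25 + 216/25)) = 35424*(-276 + 247/25) = 35424*(-6653/25) = -235675872/25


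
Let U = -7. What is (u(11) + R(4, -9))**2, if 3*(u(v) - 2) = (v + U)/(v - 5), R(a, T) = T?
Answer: 3721/81 ≈ 45.938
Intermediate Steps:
u(v) = 2 + (-7 + v)/(3*(-5 + v)) (u(v) = 2 + ((v - 7)/(v - 5))/3 = 2 + ((-7 + v)/(-5 + v))/3 = 2 + (-7 + v)/(3*(-5 + v)))
(u(11) + R(4, -9))**2 = ((-37 + 7*11)/(3*(-5 + 11)) - 9)**2 = ((1/3)*(-37 + 77)/6 - 9)**2 = ((1/3)*(1/6)*40 - 9)**2 = (20/9 - 9)**2 = (-61/9)**2 = 3721/81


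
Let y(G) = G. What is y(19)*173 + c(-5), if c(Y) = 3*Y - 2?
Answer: 3270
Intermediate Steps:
c(Y) = -2 + 3*Y
y(19)*173 + c(-5) = 19*173 + (-2 + 3*(-5)) = 3287 + (-2 - 15) = 3287 - 17 = 3270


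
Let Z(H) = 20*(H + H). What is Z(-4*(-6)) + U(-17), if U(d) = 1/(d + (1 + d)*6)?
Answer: 108479/113 ≈ 959.99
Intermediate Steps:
U(d) = 1/(6 + 7*d) (U(d) = 1/(d + (6 + 6*d)) = 1/(6 + 7*d))
Z(H) = 40*H (Z(H) = 20*(2*H) = 40*H)
Z(-4*(-6)) + U(-17) = 40*(-4*(-6)) + 1/(6 + 7*(-17)) = 40*24 + 1/(6 - 119) = 960 + 1/(-113) = 960 - 1/113 = 108479/113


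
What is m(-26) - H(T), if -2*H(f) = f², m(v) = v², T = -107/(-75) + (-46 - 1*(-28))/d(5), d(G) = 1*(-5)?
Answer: 7747129/11250 ≈ 688.63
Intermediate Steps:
d(G) = -5
T = 377/75 (T = -107/(-75) + (-46 - 1*(-28))/(-5) = -107*(-1/75) + (-46 + 28)*(-⅕) = 107/75 - 18*(-⅕) = 107/75 + 18/5 = 377/75 ≈ 5.0267)
H(f) = -f²/2
m(-26) - H(T) = (-26)² - (-1)*(377/75)²/2 = 676 - (-1)*142129/(2*5625) = 676 - 1*(-142129/11250) = 676 + 142129/11250 = 7747129/11250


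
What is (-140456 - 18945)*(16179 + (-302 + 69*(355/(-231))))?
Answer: -17597348724/7 ≈ -2.5139e+9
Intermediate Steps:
(-140456 - 18945)*(16179 + (-302 + 69*(355/(-231)))) = -159401*(16179 + (-302 + 69*(355*(-1/231)))) = -159401*(16179 + (-302 + 69*(-355/231))) = -159401*(16179 + (-302 - 8165/77)) = -159401*(16179 - 31419/77) = -159401*1214364/77 = -17597348724/7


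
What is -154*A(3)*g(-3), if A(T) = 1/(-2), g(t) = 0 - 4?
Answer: -308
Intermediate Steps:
g(t) = -4
A(T) = -½
-154*A(3)*g(-3) = -154*(-½*(-4)) = -154*2 = -22*14 = -308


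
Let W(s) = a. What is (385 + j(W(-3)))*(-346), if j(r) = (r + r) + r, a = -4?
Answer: -129058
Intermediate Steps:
W(s) = -4
j(r) = 3*r (j(r) = 2*r + r = 3*r)
(385 + j(W(-3)))*(-346) = (385 + 3*(-4))*(-346) = (385 - 12)*(-346) = 373*(-346) = -129058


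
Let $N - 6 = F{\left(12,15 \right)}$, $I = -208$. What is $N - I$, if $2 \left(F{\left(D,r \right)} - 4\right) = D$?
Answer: $224$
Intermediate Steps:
$F{\left(D,r \right)} = 4 + \frac{D}{2}$
$N = 16$ ($N = 6 + \left(4 + \frac{1}{2} \cdot 12\right) = 6 + \left(4 + 6\right) = 6 + 10 = 16$)
$N - I = 16 - -208 = 16 + 208 = 224$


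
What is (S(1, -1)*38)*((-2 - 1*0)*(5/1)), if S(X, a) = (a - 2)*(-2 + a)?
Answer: -3420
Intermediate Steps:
S(X, a) = (-2 + a)**2 (S(X, a) = (-2 + a)*(-2 + a) = (-2 + a)**2)
(S(1, -1)*38)*((-2 - 1*0)*(5/1)) = ((-2 - 1)**2*38)*((-2 - 1*0)*(5/1)) = ((-3)**2*38)*((-2 + 0)*(5*1)) = (9*38)*(-2*5) = 342*(-10) = -3420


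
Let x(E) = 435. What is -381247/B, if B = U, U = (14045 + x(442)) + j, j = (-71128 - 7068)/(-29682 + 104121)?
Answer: -28379645433/1077798524 ≈ -26.331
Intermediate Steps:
j = -78196/74439 ≈ -1.0505
U = 1077798524/74439 (U = (14045 + 435) - 78196/74439 = 14480 - 78196/74439 = 1077798524/74439 ≈ 14479.)
B = 1077798524/74439 ≈ 14479.
-381247/B = -381247/1077798524/74439 = -381247*74439/1077798524 = -28379645433/1077798524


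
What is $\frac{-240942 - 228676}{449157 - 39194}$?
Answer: $- \frac{469618}{409963} \approx -1.1455$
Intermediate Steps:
$\frac{-240942 - 228676}{449157 - 39194} = - \frac{469618}{409963}$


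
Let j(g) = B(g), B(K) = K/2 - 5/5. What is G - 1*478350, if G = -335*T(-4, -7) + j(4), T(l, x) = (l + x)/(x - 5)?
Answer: -5743873/12 ≈ -4.7866e+5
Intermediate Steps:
B(K) = -1 + K/2 (B(K) = K*(½) - 5*⅕ = K/2 - 1 = -1 + K/2)
T(l, x) = (l + x)/(-5 + x)
j(g) = -1 + g/2
G = -3673/12 (G = -335*(-4 - 7)/(-5 - 7) + (-1 + (½)*4) = -335*(-11)/(-12) + (-1 + 2) = -(-335)*(-11)/12 + 1 = -335*11/12 + 1 = -3685/12 + 1 = -3673/12 ≈ -306.08)
G - 1*478350 = -3673/12 - 1*478350 = -3673/12 - 478350 = -5743873/12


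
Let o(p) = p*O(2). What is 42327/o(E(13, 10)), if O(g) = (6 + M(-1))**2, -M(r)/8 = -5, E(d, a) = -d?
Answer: -42327/27508 ≈ -1.5387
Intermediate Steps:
M(r) = 40 (M(r) = -8*(-5) = 40)
O(g) = 2116 (O(g) = (6 + 40)**2 = 46**2 = 2116)
o(p) = 2116*p (o(p) = p*2116 = 2116*p)
42327/o(E(13, 10)) = 42327/((2116*(-1*13))) = 42327/((2116*(-13))) = 42327/(-27508) = 42327*(-1/27508) = -42327/27508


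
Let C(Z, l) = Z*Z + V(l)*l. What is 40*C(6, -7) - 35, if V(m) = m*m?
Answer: -12315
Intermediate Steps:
V(m) = m²
C(Z, l) = Z² + l³ (C(Z, l) = Z*Z + l²*l = Z² + l³)
40*C(6, -7) - 35 = 40*(6² + (-7)³) - 35 = 40*(36 - 343) - 35 = 40*(-307) - 35 = -12280 - 35 = -12315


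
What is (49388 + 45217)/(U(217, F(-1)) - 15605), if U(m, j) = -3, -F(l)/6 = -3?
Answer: -94605/15608 ≈ -6.0613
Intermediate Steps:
F(l) = 18 (F(l) = -6*(-3) = 18)
(49388 + 45217)/(U(217, F(-1)) - 15605) = (49388 + 45217)/(-3 - 15605) = 94605/(-15608) = 94605*(-1/15608) = -94605/15608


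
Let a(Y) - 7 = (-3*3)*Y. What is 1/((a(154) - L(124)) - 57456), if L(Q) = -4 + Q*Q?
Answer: -1/74207 ≈ -1.3476e-5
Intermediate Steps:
L(Q) = -4 + Q²
a(Y) = 7 - 9*Y (a(Y) = 7 + (-3*3)*Y = 7 - 9*Y)
1/((a(154) - L(124)) - 57456) = 1/(((7 - 9*154) - (-4 + 124²)) - 57456) = 1/(((7 - 1386) - (-4 + 15376)) - 57456) = 1/((-1379 - 1*15372) - 57456) = 1/((-1379 - 15372) - 57456) = 1/(-16751 - 57456) = 1/(-74207) = -1/74207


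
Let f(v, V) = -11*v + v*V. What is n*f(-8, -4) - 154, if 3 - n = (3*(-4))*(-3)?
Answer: -4114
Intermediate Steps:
f(v, V) = -11*v + V*v
n = -33 (n = 3 - 3*(-4)*(-3) = 3 - (-12)*(-3) = 3 - 1*36 = 3 - 36 = -33)
n*f(-8, -4) - 154 = -(-264)*(-11 - 4) - 154 = -(-264)*(-15) - 154 = -33*120 - 154 = -3960 - 154 = -4114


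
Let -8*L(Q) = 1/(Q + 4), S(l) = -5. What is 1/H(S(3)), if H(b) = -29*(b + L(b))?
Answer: 8/1131 ≈ 0.0070734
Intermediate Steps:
L(Q) = -1/(8*(4 + Q)) (L(Q) = -1/(8*(Q + 4)) = -1/(8*(4 + Q)))
H(b) = -29*b + 29/(32 + 8*b) (H(b) = -29*(b - 1/(32 + 8*b)) = -29*b + 29/(32 + 8*b))
1/H(S(3)) = 1/(29*(1 - 8*(-5)*(4 - 5))/(8*(4 - 5))) = 1/((29/8)*(1 - 8*(-5)*(-1))/(-1)) = 1/((29/8)*(-1)*(1 - 40)) = 1/((29/8)*(-1)*(-39)) = 1/(1131/8) = 8/1131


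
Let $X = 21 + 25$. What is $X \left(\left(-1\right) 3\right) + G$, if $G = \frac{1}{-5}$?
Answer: $- \frac{691}{5} \approx -138.2$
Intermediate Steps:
$G = - \frac{1}{5} \approx -0.2$
$X = 46$
$X \left(\left(-1\right) 3\right) + G = 46 \left(\left(-1\right) 3\right) - \frac{1}{5} = 46 \left(-3\right) - \frac{1}{5} = -138 - \frac{1}{5} = - \frac{691}{5}$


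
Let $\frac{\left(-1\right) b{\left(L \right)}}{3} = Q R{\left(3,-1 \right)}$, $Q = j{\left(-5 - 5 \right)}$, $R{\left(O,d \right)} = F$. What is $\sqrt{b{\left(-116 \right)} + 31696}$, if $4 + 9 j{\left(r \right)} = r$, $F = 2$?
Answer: $\frac{2 \sqrt{71337}}{3} \approx 178.06$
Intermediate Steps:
$R{\left(O,d \right)} = 2$
$j{\left(r \right)} = - \frac{4}{9} + \frac{r}{9}$
$Q = - \frac{14}{9}$ ($Q = - \frac{4}{9} + \frac{-5 - 5}{9} = - \frac{4}{9} + \frac{1}{9} \left(-10\right) = - \frac{4}{9} - \frac{10}{9} = - \frac{14}{9} \approx -1.5556$)
$b{\left(L \right)} = \frac{28}{3}$ ($b{\left(L \right)} = - 3 \left(\left(- \frac{14}{9}\right) 2\right) = \left(-3\right) \left(- \frac{28}{9}\right) = \frac{28}{3}$)
$\sqrt{b{\left(-116 \right)} + 31696} = \sqrt{\frac{28}{3} + 31696} = \sqrt{\frac{95116}{3}} = \frac{2 \sqrt{71337}}{3}$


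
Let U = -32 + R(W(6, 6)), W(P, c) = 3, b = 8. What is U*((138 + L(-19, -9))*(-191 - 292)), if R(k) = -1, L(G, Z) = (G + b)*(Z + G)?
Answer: 7108794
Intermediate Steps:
L(G, Z) = (8 + G)*(G + Z) (L(G, Z) = (G + 8)*(Z + G) = (8 + G)*(G + Z))
U = -33 (U = -32 - 1 = -33)
U*((138 + L(-19, -9))*(-191 - 292)) = -33*(138 + ((-19)**2 + 8*(-19) + 8*(-9) - 19*(-9)))*(-191 - 292) = -33*(138 + (361 - 152 - 72 + 171))*(-483) = -33*(138 + 308)*(-483) = -14718*(-483) = -33*(-215418) = 7108794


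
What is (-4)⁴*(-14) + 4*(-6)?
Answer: -3608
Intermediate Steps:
(-4)⁴*(-14) + 4*(-6) = 256*(-14) - 24 = -3584 - 24 = -3608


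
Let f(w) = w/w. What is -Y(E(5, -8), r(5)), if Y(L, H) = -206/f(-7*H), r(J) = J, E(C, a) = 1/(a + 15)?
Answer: 206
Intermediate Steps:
f(w) = 1
E(C, a) = 1/(15 + a)
Y(L, H) = -206 (Y(L, H) = -206/1 = -206*1 = -206)
-Y(E(5, -8), r(5)) = -1*(-206) = 206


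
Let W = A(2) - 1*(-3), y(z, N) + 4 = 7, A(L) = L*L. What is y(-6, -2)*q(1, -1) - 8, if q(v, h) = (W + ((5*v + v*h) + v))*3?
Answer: 100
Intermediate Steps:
A(L) = L²
y(z, N) = 3 (y(z, N) = -4 + 7 = 3)
W = 7 (W = 2² - 1*(-3) = 4 + 3 = 7)
q(v, h) = 21 + 18*v + 3*h*v (q(v, h) = (7 + ((5*v + v*h) + v))*3 = (7 + ((5*v + h*v) + v))*3 = (7 + (6*v + h*v))*3 = (7 + 6*v + h*v)*3 = 21 + 18*v + 3*h*v)
y(-6, -2)*q(1, -1) - 8 = 3*(21 + 18*1 + 3*(-1)*1) - 8 = 3*(21 + 18 - 3) - 8 = 3*36 - 8 = 108 - 8 = 100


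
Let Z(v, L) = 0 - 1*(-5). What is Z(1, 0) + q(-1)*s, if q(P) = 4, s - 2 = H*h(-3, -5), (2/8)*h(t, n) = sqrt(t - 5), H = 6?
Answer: 13 + 192*I*sqrt(2) ≈ 13.0 + 271.53*I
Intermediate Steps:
h(t, n) = 4*sqrt(-5 + t) (h(t, n) = 4*sqrt(t - 5) = 4*sqrt(-5 + t))
Z(v, L) = 5 (Z(v, L) = 0 + 5 = 5)
s = 2 + 48*I*sqrt(2) (s = 2 + 6*(4*sqrt(-5 - 3)) = 2 + 6*(4*sqrt(-8)) = 2 + 6*(4*(2*I*sqrt(2))) = 2 + 6*(8*I*sqrt(2)) = 2 + 48*I*sqrt(2) ≈ 2.0 + 67.882*I)
Z(1, 0) + q(-1)*s = 5 + 4*(2 + 48*I*sqrt(2)) = 5 + (8 + 192*I*sqrt(2)) = 13 + 192*I*sqrt(2)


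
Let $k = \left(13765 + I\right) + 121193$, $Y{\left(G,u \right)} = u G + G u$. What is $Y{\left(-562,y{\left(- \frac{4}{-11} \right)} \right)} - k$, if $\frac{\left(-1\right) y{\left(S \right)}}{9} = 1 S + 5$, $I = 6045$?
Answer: $- \frac{954189}{11} \approx -86745.0$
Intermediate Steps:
$y{\left(S \right)} = -45 - 9 S$ ($y{\left(S \right)} = - 9 \left(1 S + 5\right) = - 9 \left(S + 5\right) = - 9 \left(5 + S\right) = -45 - 9 S$)
$Y{\left(G,u \right)} = 2 G u$ ($Y{\left(G,u \right)} = G u + G u = 2 G u$)
$k = 141003$ ($k = \left(13765 + 6045\right) + 121193 = 19810 + 121193 = 141003$)
$Y{\left(-562,y{\left(- \frac{4}{-11} \right)} \right)} - k = 2 \left(-562\right) \left(-45 - 9 \left(- \frac{4}{-11}\right)\right) - 141003 = 2 \left(-562\right) \left(-45 - 9 \left(\left(-4\right) \left(- \frac{1}{11}\right)\right)\right) - 141003 = 2 \left(-562\right) \left(-45 - \frac{36}{11}\right) - 141003 = 2 \left(-562\right) \left(- \frac{531}{11}\right) - 141003 = \frac{596844}{11} - 141003 = - \frac{954189}{11}$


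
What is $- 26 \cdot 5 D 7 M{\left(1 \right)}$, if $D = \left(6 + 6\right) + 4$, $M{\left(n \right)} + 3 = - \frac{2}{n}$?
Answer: $72800$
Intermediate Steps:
$M{\left(n \right)} = -3 - \frac{2}{n}$
$D = 16$ ($D = 12 + 4 = 16$)
$- 26 \cdot 5 D 7 M{\left(1 \right)} = - 26 \cdot 5 \cdot 16 \cdot 7 \left(-3 - \frac{2}{1}\right) = - 26 \cdot 80 \cdot 7 \left(-3 - 2\right) = \left(-26\right) 560 \left(-3 - 2\right) = \left(-14560\right) \left(-5\right) = 72800$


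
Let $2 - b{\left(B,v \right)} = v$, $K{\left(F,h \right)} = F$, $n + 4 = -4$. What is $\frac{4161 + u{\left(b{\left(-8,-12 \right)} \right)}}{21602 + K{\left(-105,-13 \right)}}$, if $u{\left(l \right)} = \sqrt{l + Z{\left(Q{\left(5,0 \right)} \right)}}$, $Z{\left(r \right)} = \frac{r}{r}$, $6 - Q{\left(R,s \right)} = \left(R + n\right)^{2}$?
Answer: $\frac{4161}{21497} + \frac{\sqrt{15}}{21497} \approx 0.19374$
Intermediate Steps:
$n = -8$ ($n = -4 - 4 = -8$)
$b{\left(B,v \right)} = 2 - v$
$Q{\left(R,s \right)} = 6 - \left(-8 + R\right)^{2}$ ($Q{\left(R,s \right)} = 6 - \left(R - 8\right)^{2} = 6 - \left(-8 + R\right)^{2}$)
$Z{\left(r \right)} = 1$
$u{\left(l \right)} = \sqrt{1 + l}$ ($u{\left(l \right)} = \sqrt{l + 1} = \sqrt{1 + l}$)
$\frac{4161 + u{\left(b{\left(-8,-12 \right)} \right)}}{21602 + K{\left(-105,-13 \right)}} = \frac{4161 + \sqrt{1 + \left(2 - -12\right)}}{21602 - 105} = \frac{4161 + \sqrt{1 + \left(2 + 12\right)}}{21497} = \left(4161 + \sqrt{1 + 14}\right) \frac{1}{21497} = \left(4161 + \sqrt{15}\right) \frac{1}{21497} = \frac{4161}{21497} + \frac{\sqrt{15}}{21497}$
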